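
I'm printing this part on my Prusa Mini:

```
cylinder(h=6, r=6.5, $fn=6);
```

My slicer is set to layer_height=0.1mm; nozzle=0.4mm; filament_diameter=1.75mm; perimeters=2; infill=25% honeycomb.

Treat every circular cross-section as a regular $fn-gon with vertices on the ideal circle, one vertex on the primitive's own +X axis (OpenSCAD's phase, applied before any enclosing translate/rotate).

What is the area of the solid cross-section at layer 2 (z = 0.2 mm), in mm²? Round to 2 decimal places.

109.77 mm²

At z = 0.2 mm: the cylinder: section is a regular 6-gon, circumradius r=6.5 (area = (6/2)·6.500²·sin(360°/6) = 109.77 mm²). Overall, the cross-section is a single solid region. Net area = 109.77 mm².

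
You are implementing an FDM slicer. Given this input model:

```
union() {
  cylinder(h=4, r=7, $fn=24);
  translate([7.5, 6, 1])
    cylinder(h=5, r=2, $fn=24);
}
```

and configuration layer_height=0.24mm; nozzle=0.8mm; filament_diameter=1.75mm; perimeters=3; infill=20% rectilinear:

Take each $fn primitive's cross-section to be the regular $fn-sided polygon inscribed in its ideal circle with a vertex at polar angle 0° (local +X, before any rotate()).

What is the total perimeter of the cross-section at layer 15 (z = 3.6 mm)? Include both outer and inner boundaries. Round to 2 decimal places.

At z = 3.6 mm: the r=7 cylinder gives a regular 24-gon of circumradius 7 (constant along its height) (perimeter = 2·24·7.000·sin(180°/24) = 43.86 mm); the cylinder at (7.5, 6): section is a regular 24-gon, circumradius r=2 (perimeter = 2·24·2.000·sin(180°/24) = 12.53 mm); Taking the union: the 2 present regions are separate (no shared area or edge), so areas and boundary lengths simply add and each stays a separate island — boundary = 56.39 mm. Overall, the cross-section has 2 separate islands. Total boundary length (outer) = 56.39 mm.

56.39 mm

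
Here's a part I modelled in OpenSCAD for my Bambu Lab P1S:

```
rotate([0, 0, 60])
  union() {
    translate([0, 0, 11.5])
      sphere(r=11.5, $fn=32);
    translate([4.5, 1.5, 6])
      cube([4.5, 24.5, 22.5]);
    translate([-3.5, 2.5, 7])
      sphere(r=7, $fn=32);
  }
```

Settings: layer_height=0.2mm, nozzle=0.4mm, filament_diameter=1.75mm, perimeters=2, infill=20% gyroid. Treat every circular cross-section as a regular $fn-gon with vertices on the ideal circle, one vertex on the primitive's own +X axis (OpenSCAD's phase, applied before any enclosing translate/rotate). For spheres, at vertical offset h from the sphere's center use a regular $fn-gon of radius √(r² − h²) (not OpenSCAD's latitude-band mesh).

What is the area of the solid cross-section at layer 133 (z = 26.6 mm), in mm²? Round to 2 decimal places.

At z = 26.6 mm: the sphere does not reach this height (|z−center|=15.100 > r=11.5); the cube at (4.5, 1.5) is present — its section is the full 4.5×24.5 rectangle (area 110.25 mm²); the sphere at (-3.5, 2.5) is not intersected at this z (|z−center|=19.600 > r=7); Taking the union: only the 4.5×24.5 cube at (4.5, 1.5) is present, so the union is just that shape — area = 110.25 mm²; (rotated 60° about Z; rotation is an isometry so areas/perimeters/island counts are preserved). Overall, the cross-section is a single solid region. Net area = 110.25 mm².

110.25 mm²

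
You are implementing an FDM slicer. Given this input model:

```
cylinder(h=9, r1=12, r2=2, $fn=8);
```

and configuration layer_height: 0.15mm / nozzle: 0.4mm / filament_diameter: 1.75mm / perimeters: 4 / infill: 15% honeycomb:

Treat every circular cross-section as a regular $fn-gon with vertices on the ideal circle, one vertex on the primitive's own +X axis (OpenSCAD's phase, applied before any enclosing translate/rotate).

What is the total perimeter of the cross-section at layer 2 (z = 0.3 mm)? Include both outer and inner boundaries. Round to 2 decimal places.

At z = 0.3 mm: the cone (r1=12→r2=2) has section circumradius 11.667 here — a regular 8-gon (perimeter = 2·8·11.667·sin(180°/8) = 71.43 mm). Overall, the cross-section is a single solid region. Total boundary length (outer) = 71.43 mm.

71.43 mm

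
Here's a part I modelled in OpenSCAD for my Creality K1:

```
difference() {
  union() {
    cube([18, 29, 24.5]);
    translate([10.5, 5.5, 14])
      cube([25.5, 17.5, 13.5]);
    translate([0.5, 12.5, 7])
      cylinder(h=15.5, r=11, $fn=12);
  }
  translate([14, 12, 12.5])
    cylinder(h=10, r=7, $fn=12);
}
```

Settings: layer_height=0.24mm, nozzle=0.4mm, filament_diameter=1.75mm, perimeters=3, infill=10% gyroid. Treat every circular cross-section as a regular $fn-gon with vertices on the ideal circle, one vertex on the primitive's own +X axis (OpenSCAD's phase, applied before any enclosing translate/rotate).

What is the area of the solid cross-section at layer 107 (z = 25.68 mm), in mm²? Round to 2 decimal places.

446.25 mm²

At z = 25.68 mm: the cube is not intersected at this z (z outside [0, 24.5]); the 25.5×17.5 cube at (10.5, 5.5) contributes its full rectangle (area 446.25 mm²); the cylinder at (0.5, 12.5) does not reach this height (z outside [7, 22.5]); Taking the union: only the 25.5×17.5 cube at (10.5, 5.5) is present, so the union is just that shape — area = 446.25 mm²; the cylinder at (14, 12) is not intersected at this z (z outside [12.5, 22.5]); Subtracting the remaining from the first: none of the subtracted shapes is present at this height, so that combined region is unchanged — area = 446.25 mm². Overall, the cross-section is a single solid region. Net area = 446.25 mm².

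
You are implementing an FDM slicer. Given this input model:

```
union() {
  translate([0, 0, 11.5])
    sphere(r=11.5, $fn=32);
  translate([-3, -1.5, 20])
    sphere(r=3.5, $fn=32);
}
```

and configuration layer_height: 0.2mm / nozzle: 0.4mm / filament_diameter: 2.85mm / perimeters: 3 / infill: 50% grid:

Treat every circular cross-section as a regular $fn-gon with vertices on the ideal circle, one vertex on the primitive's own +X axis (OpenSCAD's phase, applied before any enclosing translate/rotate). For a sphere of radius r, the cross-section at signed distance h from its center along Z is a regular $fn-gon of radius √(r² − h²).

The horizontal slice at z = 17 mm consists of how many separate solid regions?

1

At z = 17 mm: the r=11.5 sphere slices to a regular 32-gon of circumradius 10.100 (√(r²−h²) with h=5.5 from center); the r=3.5 sphere at (-3, -1.5) contributes a regular 32-gon of circumradius √(3.5²−3²) = 1.803; Taking the union: the r=3.5 sphere at (-3, -1.5) lies entirely inside the r=11.5 sphere, so the union is just the r=11.5 sphere — 1 connected region. The result has 1 disconnected region.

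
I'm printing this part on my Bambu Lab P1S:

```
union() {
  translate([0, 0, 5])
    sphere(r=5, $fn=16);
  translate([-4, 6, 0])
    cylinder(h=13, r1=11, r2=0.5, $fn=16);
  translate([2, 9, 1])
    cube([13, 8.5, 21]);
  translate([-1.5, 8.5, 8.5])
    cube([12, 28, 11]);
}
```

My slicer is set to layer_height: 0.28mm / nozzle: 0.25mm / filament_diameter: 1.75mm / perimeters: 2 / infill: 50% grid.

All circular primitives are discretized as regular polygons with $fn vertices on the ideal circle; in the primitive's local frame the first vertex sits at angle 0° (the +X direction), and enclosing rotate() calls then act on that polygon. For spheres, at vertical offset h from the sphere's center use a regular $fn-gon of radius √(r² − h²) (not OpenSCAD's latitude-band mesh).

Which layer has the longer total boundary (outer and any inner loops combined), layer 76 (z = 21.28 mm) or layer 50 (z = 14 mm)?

Layer 76 (z = 21.28): the sphere is not intersected at this z (|z−center|=16.280 > r=5); the cone at (-4, 6) is not intersected at this z (z outside [0, 13]); the cube at (2, 9) is present — its section is the full 13×8.5 rectangle (perimeter 43.00 mm); the cube at (-1.5, 8.5) is absent (z outside [8.5, 19.5]); Merging all regions: only the 13×8.5 cube at (2, 9) is present, so the union is just that shape — boundary = 43.00 mm. So its perimeter = 43.00 mm. Layer 50 (z = 14): the sphere is not intersected at this z (|z−center|=9.000 > r=5); the cone at (-4, 6) does not reach this height (z outside [0, 13]); the cube at (2, 9) is present — its section is the full 13×8.5 rectangle (perimeter 43.00 mm); the cube at (-1.5, 8.5) is present — its section is the full 12×28 rectangle (perimeter 80.00 mm); Merging all regions: the regions partially overlap (shared area 72.25 mm²), so the edge portions inside another operand are dropped and the merged outline is re-measured after clipping — boundary = 89.00 mm. So its perimeter = 89.00 mm. Layer 50 is larger (89.00 vs 43.00 mm).

layer 50 (z = 14 mm)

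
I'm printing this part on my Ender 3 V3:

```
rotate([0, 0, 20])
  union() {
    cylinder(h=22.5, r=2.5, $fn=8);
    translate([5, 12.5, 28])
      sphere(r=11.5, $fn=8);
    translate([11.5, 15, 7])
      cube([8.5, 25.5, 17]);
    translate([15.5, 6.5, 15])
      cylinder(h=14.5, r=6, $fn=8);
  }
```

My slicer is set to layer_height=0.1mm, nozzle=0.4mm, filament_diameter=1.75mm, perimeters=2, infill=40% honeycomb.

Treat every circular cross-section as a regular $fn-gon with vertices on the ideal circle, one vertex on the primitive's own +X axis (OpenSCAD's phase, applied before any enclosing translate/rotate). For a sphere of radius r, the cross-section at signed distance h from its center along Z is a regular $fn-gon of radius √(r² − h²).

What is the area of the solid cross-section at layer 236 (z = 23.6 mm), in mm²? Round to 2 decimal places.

At z = 23.6 mm: the cylinder is not intersected at this z (z outside [0, 22.5]); the r=11.5 sphere at (5, 12.5) contributes a regular 8-gon of circumradius √(11.5²−4.4²) = 10.625 (area = (8/2)·10.625²·sin(360°/8) = 319.30 mm²); the cube at (11.5, 15) (footprint 8.5×25.5) is included at this height (area 216.75 mm²); the cylinder at (15.5, 6.5): section is a regular 8-gon, circumradius r=6 (area = (8/2)·6.000²·sin(360°/8) = 101.82 mm²); Taking the union: the regions partially overlap — summed areas 637.87 mm² minus the doubly-counted overlap 34.81 mm² gives 603.07 mm² — area = 603.07 mm²; (rotated 20° about Z; rotation is an isometry so areas/perimeters/island counts are preserved). Overall, the cross-section is a single solid region. Net area = 603.07 mm².

603.07 mm²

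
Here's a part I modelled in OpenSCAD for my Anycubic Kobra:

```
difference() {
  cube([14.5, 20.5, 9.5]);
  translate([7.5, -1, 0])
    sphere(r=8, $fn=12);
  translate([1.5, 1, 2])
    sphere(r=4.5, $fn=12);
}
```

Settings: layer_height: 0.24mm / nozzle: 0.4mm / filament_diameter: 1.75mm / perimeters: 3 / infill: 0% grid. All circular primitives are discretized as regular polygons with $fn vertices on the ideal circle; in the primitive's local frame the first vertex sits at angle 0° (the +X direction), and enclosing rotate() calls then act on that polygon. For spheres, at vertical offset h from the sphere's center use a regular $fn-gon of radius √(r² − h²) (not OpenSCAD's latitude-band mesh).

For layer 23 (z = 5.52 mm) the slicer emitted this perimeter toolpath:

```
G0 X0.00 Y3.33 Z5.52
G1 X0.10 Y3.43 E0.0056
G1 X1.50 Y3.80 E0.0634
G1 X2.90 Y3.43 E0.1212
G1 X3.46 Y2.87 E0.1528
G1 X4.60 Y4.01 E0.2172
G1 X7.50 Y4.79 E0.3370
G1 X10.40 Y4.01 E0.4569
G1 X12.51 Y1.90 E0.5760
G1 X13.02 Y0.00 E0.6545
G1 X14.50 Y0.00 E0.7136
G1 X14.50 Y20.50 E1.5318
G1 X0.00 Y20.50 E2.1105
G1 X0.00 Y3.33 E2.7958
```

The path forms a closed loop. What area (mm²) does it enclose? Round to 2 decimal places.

248.86 mm²

Apply the shoelace formula to the sequence of (X, Y) vertices; enclosed area = 248.86 mm².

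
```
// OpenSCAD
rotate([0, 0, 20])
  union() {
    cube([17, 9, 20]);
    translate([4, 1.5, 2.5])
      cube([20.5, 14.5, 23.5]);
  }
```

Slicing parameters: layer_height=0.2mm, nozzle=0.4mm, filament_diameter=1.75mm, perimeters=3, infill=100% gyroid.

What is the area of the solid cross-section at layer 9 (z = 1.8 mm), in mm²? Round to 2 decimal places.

153.00 mm²

At z = 1.8 mm: the 17×9 cube contributes its full rectangle (area 153.00 mm²); the cube at (4, 1.5) does not reach this height (z outside [2.5, 26]); Combining (union): only the 17×9 cube is present, so the union is just that shape — area = 153.00 mm²; (rotated 20° about Z; rotation is an isometry so areas/perimeters/island counts are preserved). Overall, the cross-section is a single solid region. Net area = 153.00 mm².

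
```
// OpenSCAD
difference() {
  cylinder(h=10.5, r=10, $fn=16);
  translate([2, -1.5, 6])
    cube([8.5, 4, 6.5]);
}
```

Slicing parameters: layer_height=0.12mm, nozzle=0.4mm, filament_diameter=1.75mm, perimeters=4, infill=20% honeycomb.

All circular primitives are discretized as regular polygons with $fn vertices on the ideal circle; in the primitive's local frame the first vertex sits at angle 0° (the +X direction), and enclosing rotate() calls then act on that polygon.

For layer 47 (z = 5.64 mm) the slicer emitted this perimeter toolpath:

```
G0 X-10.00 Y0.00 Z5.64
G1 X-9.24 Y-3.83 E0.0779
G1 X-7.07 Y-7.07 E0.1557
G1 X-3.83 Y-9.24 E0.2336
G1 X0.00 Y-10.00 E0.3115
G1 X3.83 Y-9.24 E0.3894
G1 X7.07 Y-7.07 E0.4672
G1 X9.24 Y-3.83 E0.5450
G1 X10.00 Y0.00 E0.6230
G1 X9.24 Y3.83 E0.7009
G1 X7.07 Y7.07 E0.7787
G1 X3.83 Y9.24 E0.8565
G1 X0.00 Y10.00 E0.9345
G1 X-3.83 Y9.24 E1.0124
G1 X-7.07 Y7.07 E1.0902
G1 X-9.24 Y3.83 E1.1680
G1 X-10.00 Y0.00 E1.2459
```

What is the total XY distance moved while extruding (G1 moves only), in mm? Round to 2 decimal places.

62.43 mm

Sum the Euclidean lengths of each G1 segment: total = 62.43 mm.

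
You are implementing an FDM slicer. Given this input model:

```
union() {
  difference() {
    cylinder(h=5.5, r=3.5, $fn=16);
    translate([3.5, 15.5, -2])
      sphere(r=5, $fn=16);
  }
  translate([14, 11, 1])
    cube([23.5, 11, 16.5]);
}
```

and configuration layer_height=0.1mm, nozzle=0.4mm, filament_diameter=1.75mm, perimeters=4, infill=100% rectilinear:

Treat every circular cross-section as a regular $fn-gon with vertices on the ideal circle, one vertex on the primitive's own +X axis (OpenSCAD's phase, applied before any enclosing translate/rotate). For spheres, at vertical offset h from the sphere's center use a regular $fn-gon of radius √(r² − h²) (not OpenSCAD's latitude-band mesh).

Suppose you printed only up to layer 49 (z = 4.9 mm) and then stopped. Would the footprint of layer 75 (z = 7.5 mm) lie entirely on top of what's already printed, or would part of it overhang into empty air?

entirely on top

Compare the two slices. At z = 4.9: the r=3.5 cylinder gives a regular 16-gon of circumradius 3.5 (constant along its height) (area = (16/2)·3.500²·sin(360°/16) = 37.50 mm²); the sphere at (3.5, 15.5) is not intersected at this z (|z−center|=6.900 > r=5); Taking the first minus the rest: none of the subtracted shapes is present at this height, so the r=3.5 cylinder is unchanged — area = 37.50 mm²; the cube at (14, 11) is present — its section is the full 23.5×11 rectangle (area 258.50 mm²); Combining (union): the 2 present regions are separate (no shared area or edge), so areas and boundary lengths simply add and each stays a separate island — area = 296.00 mm². At z = 7.5: the cylinder does not reach this height (z outside [0, 5.5]); the sphere at (3.5, 15.5) is absent (|z−center|=9.500 > r=5); Subtracting the remaining from the first: the first operand is absent here, so nothing remains; the cube at (14, 11) (footprint 23.5×11) is included at this height (area 258.50 mm²); Taking the union: only the 23.5×11 cube at (14, 11) is present, so the union is just that shape — area = 258.50 mm². Checking containment: the cross-section at z = 7.5 is a subset of the cross-section at z = 4.9.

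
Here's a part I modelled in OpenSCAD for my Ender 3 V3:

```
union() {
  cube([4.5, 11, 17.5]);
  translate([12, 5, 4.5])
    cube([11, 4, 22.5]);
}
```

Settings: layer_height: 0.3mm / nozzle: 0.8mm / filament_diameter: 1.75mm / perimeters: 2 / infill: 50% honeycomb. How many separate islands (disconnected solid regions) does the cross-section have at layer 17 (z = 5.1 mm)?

At z = 5.1 mm: the 4.5×11 cube contributes its full rectangle; the cube at (12, 5) (footprint 11×4) is included at this height; Merging all regions: the 2 present regions are separate (no shared area or edge), so areas and boundary lengths simply add and each stays a separate island — 2 connected regions. Overall, the cross-section has 2 separate islands. Island count = 2.

2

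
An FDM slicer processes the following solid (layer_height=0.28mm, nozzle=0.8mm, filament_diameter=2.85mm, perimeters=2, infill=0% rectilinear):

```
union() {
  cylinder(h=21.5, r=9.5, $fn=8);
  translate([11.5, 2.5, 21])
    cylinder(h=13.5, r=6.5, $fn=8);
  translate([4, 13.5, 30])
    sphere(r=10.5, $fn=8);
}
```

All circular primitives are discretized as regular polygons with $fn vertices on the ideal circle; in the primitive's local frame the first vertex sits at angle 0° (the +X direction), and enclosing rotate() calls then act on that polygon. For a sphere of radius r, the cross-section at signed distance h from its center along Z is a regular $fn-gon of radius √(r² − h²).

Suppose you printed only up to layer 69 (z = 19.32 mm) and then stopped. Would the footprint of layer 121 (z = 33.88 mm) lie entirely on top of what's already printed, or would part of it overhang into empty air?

part overhangs

Compare the two slices. At z = 19.32: the cylinder: section is a regular 8-gon, circumradius r=9.5 (area = (8/2)·9.500²·sin(360°/8) = 255.27 mm²); the cylinder at (11.5, 2.5) does not reach this height (z outside [21, 34.5]); the sphere at (4, 13.5) does not reach this height (|z−center|=10.680 > r=10.5); Combining (union): only the r=9.5 cylinder is present, so the union is just that shape — area = 255.27 mm². At z = 33.88: the cylinder does not reach this height (z outside [0, 21.5]); the r=6.5 cylinder at (11.5, 2.5) gives a regular 8-gon of circumradius 6.5 (constant along its height) (area = (8/2)·6.500²·sin(360°/8) = 119.50 mm²); the r=10.5 sphere at (4, 13.5) contributes a regular 8-gon of circumradius √(10.5²−3.88²) = 9.757 (area = (8/2)·9.757²·sin(360°/8) = 269.25 mm²); Merging all regions: the regions partially overlap — summed areas 388.75 mm² minus the doubly-counted overlap 10.84 mm² gives 377.92 mm² — area = 377.92 mm². Checking containment: at z = 33.88 the cross-section extends beyond the z = 19.32 cross-section by about 323.44 mm².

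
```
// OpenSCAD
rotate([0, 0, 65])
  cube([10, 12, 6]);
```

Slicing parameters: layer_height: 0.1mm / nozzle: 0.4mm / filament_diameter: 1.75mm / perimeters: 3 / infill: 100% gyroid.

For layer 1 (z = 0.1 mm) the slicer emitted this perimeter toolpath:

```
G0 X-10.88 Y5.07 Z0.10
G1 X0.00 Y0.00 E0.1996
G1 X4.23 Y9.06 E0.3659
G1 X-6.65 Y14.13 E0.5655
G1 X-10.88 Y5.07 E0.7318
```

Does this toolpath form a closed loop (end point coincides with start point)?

yes

Start point (G0): (-10.88, 5.07). End point (last G1): the path returns to the start — closed.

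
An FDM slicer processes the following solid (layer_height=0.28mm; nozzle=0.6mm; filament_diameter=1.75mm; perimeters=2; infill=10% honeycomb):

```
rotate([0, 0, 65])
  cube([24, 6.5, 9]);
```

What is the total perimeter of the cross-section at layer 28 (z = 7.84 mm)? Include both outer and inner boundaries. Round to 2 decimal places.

61.00 mm

At z = 7.84 mm: the 24×6.5 cube contributes its full rectangle (perimeter 61.00 mm); (whole slice rotated 65° about Z — lengths, areas and connectivity unchanged). Overall, the cross-section is a single solid region. Total boundary length (outer) = 61.00 mm.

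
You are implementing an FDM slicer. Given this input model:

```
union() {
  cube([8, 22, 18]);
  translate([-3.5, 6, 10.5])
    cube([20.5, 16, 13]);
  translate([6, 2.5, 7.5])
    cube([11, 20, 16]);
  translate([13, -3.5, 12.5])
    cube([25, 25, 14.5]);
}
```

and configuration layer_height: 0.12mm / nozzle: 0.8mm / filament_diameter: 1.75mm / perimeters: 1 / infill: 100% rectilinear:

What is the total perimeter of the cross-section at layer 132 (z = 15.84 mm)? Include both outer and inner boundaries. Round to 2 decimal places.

At z = 15.84 mm: the cube is present — its section is the full 8×22 rectangle (perimeter 60.00 mm); the 20.5×16 cube at (-3.5, 6) contributes its full rectangle (perimeter 73.00 mm); the cube at (6, 2.5) (footprint 11×20) is included at this height (perimeter 62.00 mm); the cube at (13, -3.5) (footprint 25×25) is included at this height (perimeter 100.00 mm); Taking the union: the regions partially overlap (shared area 387.00 mm²), so the edge portions inside another operand are dropped and the merged outline is re-measured after clipping — boundary = 140.00 mm. Overall, the cross-section is a single solid region. Total boundary length (outer) = 140.00 mm.

140.00 mm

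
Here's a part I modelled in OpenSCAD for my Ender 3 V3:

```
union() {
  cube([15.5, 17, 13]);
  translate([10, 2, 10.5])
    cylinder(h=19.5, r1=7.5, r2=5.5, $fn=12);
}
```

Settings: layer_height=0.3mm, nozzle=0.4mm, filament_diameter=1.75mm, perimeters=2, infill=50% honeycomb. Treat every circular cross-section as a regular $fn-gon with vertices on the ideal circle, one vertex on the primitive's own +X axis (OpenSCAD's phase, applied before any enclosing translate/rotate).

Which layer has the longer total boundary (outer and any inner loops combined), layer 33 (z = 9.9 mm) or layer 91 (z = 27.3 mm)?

layer 33 (z = 9.9 mm)

Layer 33 (z = 9.9): the 15.5×17 cube contributes its full rectangle (perimeter 65.00 mm); the cone at (10, 2) is absent (z outside [10.5, 30]); Combining (union): only the 15.5×17 cube is present, so the union is just that shape — boundary = 65.00 mm. So its perimeter = 65.00 mm. Layer 91 (z = 27.3): the cube is absent (z outside [0, 13]); the cone at (10, 2) contributes a regular 12-gon of circumradius 5.777 (interpolated between r1=7.5 and r2=5.5 at t=0.862) (perimeter = 2·12·5.777·sin(180°/12) = 35.88 mm); Combining (union): only the cone at (10, 2) is present, so the union is just that shape — boundary = 35.88 mm. So its perimeter = 35.88 mm. Layer 33 is larger (65.00 vs 35.88 mm).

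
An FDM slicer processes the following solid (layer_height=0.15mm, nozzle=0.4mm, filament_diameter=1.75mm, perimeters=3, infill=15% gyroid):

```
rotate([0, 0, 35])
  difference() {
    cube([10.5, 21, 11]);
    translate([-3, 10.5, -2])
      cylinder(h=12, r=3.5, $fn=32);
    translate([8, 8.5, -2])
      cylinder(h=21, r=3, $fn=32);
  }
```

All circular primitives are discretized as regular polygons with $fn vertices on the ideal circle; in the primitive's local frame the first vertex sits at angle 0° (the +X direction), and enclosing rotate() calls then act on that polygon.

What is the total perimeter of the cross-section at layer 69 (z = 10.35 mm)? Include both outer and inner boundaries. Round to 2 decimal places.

At z = 10.35 mm: the 10.5×21 cube contributes its full rectangle (perimeter 63.00 mm); the cylinder at (-3, 10.5) is not intersected at this z (z outside [-2, 10]); the r=3 cylinder at (8, 8.5) contributes a regular 32-gon of circumradius 3 (perimeter = 2·32·3.000·sin(180°/32) = 18.82 mm); Subtracting the remaining from the first: starting from the 10.5×21 cube, the r=3 cylinder at (8, 8.5) partially overlaps it — only the 27.00 mm² overlap (of its 28.09 mm²) is removed, clipping the outline — boundary = 75.00 mm; (rotated 35° about Z; rotation is an isometry so areas/perimeters/island counts are preserved). Overall, the cross-section is a single solid region. Total boundary length (outer) = 75.00 mm.

75.00 mm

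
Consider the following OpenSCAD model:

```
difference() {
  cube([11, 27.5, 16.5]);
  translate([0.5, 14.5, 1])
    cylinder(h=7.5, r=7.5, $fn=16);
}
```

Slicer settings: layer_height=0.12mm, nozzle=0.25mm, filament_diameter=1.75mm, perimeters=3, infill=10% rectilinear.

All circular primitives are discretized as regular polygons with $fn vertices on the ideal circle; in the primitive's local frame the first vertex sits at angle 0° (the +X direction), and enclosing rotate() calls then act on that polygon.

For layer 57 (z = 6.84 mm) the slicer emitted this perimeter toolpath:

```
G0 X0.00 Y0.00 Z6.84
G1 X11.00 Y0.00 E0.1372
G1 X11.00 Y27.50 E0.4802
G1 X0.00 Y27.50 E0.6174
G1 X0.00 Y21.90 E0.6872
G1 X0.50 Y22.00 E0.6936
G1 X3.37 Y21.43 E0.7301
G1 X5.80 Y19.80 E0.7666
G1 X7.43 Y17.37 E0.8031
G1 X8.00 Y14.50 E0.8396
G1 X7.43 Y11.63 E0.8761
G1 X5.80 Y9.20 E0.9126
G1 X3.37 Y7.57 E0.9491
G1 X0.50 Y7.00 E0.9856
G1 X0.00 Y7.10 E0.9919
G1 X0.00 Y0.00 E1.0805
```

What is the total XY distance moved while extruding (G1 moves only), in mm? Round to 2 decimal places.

86.63 mm

Sum the Euclidean lengths of each G1 segment: total = 86.63 mm.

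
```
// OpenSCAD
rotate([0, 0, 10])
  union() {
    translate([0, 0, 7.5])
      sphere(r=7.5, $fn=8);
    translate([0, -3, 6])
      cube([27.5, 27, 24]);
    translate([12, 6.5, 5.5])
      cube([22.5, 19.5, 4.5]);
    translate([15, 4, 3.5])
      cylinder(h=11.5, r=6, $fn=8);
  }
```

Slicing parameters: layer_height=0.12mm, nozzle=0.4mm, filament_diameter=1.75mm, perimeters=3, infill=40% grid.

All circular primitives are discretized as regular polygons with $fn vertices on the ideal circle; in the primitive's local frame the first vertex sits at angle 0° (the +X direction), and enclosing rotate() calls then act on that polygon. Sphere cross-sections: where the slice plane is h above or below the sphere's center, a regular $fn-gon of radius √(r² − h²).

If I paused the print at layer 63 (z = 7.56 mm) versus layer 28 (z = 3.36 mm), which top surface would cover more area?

layer 63 (z = 7.56 mm)

Layer 63 (z = 7.56): the sphere: section is a regular 8-gon, circumradius = √(r²−h²) = √(7.5²−0.06²) = 7.500 (area = (8/2)·7.500²·sin(360°/8) = 159.09 mm²); the cube at (0, -3) (footprint 27.5×27) is included at this height (area 742.50 mm²); the cube at (12, 6.5) (footprint 22.5×19.5) is included at this height (area 438.75 mm²); the r=6 cylinder at (15, 4) contributes a regular 8-gon of circumradius 6 (area = (8/2)·6.000²·sin(360°/8) = 101.82 mm²); Taking the union: the regions partially overlap — summed areas 1442.16 mm² minus the doubly-counted overlap 433.48 mm² gives 1008.68 mm² — area = 1008.68 mm²; (rotated 10° about Z; rotation is an isometry so areas/perimeters/island counts are preserved). So its area = 1008.68 mm². Layer 28 (z = 3.36): the r=7.5 sphere contributes a regular 8-gon of circumradius √(7.5²−4.14²) = 6.254 (area = (8/2)·6.254²·sin(360°/8) = 110.62 mm²); the cube at (0, -3) is absent (z outside [6, 30]); the cube at (12, 6.5) is not intersected at this z (z outside [5.5, 10]); the cylinder at (15, 4) is not intersected at this z (z outside [3.5, 15]); Merging all regions: only the r=7.5 sphere is present, so the union is just that shape — area = 110.62 mm²; (rotated 10° about Z; rotation is an isometry so areas/perimeters/island counts are preserved). So its area = 110.62 mm². Layer 63 is larger (1008.68 vs 110.62 mm²).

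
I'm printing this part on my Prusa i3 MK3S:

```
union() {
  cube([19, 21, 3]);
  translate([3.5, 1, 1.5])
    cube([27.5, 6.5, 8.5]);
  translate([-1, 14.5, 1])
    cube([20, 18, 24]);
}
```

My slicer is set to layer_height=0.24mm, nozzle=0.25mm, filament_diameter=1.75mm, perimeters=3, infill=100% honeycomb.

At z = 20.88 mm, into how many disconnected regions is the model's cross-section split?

At z = 20.88 mm: the cube is absent (z outside [0, 3]); the cube at (3.5, 1) is absent (z outside [1.5, 10]); the 20×18 cube at (-1, 14.5) contributes its full rectangle; Merging all regions: only the 20×18 cube at (-1, 14.5) is present, so the union is just that shape — 1 connected region. The result has 1 disconnected region.

1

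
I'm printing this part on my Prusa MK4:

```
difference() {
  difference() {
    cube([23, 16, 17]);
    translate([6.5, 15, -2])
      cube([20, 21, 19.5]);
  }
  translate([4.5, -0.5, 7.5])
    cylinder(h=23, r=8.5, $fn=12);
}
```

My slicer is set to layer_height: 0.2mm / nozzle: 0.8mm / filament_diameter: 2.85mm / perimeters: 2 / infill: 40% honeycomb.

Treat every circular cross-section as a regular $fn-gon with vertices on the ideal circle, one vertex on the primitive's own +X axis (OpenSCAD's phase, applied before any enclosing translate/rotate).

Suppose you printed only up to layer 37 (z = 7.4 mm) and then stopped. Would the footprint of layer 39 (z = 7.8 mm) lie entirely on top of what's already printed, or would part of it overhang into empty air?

Compare the two slices. At z = 7.4: the cube is present — its section is the full 23×16 rectangle (area 368.00 mm²); the 20×21 cube at (6.5, 15) contributes its full rectangle (area 420.00 mm²); Subtracting the remaining from the first: starting from the 23×16 cube (368.00 mm²), the 20×21 cube at (6.5, 15) partially overlaps it — only the 16.50 mm² overlap (of its 420.00 mm²) is removed, clipping the outline — area = 351.50 mm²; the cylinder at (4.5, -0.5) is not intersected at this z (z outside [7.5, 30.5]); After the difference (first − rest): none of the subtracted shapes is present at this height, so the result so far is unchanged — area = 351.50 mm². At z = 7.8: the 23×16 cube contributes its full rectangle (area 368.00 mm²); the cube at (6.5, 15) is present — its section is the full 20×21 rectangle (area 420.00 mm²); After the difference (first − rest): starting from the 23×16 cube (368.00 mm²), the 20×21 cube at (6.5, 15) partially overlaps it — only the 16.50 mm² overlap (of its 420.00 mm²) is removed, clipping the outline — area = 351.50 mm²; the cylinder at (4.5, -0.5): section is a regular 12-gon, circumradius r=8.5 (area = (12/2)·8.500²·sin(360°/12) = 216.75 mm²); Subtracting the remaining from the first: starting from that combined region (351.50 mm²), the r=8.5 cylinder at (4.5, -0.5) partially overlaps it — only the 83.24 mm² overlap (of its 216.75 mm²) is removed, clipping the outline — area = 268.26 mm². Checking containment: the cross-section at z = 7.8 is a subset of the cross-section at z = 7.4.

entirely on top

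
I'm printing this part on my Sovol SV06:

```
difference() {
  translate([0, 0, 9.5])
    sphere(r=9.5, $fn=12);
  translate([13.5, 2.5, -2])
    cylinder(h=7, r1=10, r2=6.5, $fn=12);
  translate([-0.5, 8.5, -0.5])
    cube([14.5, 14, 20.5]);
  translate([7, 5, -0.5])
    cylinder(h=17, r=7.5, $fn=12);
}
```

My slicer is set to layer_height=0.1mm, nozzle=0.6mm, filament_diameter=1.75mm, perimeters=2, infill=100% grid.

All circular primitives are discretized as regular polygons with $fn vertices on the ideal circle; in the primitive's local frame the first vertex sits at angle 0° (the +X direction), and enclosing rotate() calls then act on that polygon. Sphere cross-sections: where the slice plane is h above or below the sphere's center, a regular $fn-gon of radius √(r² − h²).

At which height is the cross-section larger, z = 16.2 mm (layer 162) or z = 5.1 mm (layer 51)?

Layer 162 (z = 16.2): the r=9.5 sphere contributes a regular 12-gon of circumradius √(9.5²−6.7²) = 6.735 (area = (12/2)·6.735²·sin(360°/12) = 136.08 mm²); the cone at (13.5, 2.5) is absent (z outside [-2, 5]); the cube at (-0.5, 8.5) is present — its section is the full 14.5×14 rectangle (area 203.00 mm²); the cylinder at (7, 5): section is a regular 12-gon, circumradius r=7.5 (area = (12/2)·7.500²·sin(360°/12) = 168.75 mm²); After the difference (first − rest): starting from the r=9.5 sphere (136.08 mm²), the 14.5×14 cube at (-0.5, 8.5) misses the remaining region (no effect); the r=7.5 cylinder at (7, 5) partially overlaps it — only the 40.28 mm² overlap (of its 168.75 mm²) is removed, clipping the outline — area = 95.80 mm². So its area = 95.80 mm². Layer 51 (z = 5.1): the r=9.5 sphere contributes a regular 12-gon of circumradius √(9.5²−4.4²) = 8.420 (area = (12/2)·8.420²·sin(360°/12) = 212.67 mm²); the cone at (13.5, 2.5) is absent (z outside [-2, 5]); the 14.5×14 cube at (-0.5, 8.5) contributes its full rectangle (area 203.00 mm²); the r=7.5 cylinder at (7, 5) gives a regular 12-gon of circumradius 7.5 (constant along its height) (area = (12/2)·7.500²·sin(360°/12) = 168.75 mm²); Subtracting the remaining from the first: starting from the r=9.5 sphere (212.67 mm²), the 14.5×14 cube at (-0.5, 8.5) misses the remaining region (no effect); the r=7.5 cylinder at (7, 5) partially overlaps it — only the 63.15 mm² overlap (of its 168.75 mm²) is removed, clipping the outline — area = 149.52 mm². So its area = 149.52 mm². Layer 51 is larger (149.52 vs 95.80 mm²).

layer 51 (z = 5.1 mm)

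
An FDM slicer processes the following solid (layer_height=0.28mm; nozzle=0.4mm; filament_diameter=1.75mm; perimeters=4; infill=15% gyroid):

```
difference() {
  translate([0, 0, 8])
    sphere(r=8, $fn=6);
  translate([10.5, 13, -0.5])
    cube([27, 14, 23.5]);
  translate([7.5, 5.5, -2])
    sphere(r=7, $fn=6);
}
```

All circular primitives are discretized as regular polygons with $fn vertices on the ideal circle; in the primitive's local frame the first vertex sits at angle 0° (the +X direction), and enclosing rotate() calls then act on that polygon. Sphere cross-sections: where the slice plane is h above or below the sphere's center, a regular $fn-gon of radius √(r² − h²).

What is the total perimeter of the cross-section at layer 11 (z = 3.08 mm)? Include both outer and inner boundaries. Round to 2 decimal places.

At z = 3.08 mm: the r=8 sphere contributes a regular 6-gon of circumradius √(8²−4.92²) = 6.308 (perimeter = 2·6·6.308·sin(180°/6) = 37.85 mm); the cube at (10.5, 13) (footprint 27×14) is included at this height (perimeter 82.00 mm); the r=7 sphere at (7.5, 5.5) slices to a regular 6-gon of circumradius 4.816 (√(r²−h²) with h=5.08 from center) (perimeter = 2·6·4.816·sin(180°/6) = 28.90 mm); Subtracting the remaining from the first: starting from the r=8 sphere, the 27×14 cube at (10.5, 13) misses the remaining region (no effect); the r=7 sphere at (7.5, 5.5) partially overlaps it — only the 1.86 mm² overlap (of its 60.26 mm²) is removed, clipping the outline — boundary = 37.85 mm. Overall, the cross-section is a single solid region. Total boundary length (outer) = 37.85 mm.

37.85 mm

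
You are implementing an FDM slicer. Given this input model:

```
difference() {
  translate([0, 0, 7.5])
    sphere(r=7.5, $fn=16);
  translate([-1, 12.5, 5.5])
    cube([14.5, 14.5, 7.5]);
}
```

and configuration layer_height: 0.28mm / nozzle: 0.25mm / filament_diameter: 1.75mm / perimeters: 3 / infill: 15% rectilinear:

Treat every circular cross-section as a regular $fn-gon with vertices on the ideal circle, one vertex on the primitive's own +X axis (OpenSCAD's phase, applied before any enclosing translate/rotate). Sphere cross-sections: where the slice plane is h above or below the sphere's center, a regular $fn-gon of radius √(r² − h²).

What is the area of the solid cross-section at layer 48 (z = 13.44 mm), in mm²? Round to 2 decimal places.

At z = 13.44 mm: the sphere: section is a regular 16-gon, circumradius = √(r²−h²) = √(7.5²−5.94²) = 4.579 (area = (16/2)·4.579²·sin(360°/16) = 64.19 mm²); the cube at (-1, 12.5) does not reach this height (z outside [5.5, 13]); Subtracting the remaining from the first: none of the subtracted shapes is present at this height, so the r=7.5 sphere is unchanged — area = 64.19 mm². Overall, the cross-section is a single solid region. Net area = 64.19 mm².

64.19 mm²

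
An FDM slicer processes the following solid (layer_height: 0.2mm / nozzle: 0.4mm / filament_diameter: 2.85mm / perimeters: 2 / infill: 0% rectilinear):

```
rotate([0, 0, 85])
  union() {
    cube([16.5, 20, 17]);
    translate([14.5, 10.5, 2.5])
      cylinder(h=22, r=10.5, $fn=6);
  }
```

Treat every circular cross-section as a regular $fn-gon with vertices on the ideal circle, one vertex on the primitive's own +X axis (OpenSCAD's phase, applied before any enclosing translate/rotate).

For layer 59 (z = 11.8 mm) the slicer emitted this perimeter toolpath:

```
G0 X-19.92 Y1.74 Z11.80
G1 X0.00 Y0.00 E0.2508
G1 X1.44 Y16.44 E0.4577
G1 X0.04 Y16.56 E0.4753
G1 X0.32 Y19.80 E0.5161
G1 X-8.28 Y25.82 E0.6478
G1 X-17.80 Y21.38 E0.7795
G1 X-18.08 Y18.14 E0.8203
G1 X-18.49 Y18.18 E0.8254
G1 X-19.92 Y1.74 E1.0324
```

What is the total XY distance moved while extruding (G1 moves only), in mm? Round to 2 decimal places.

82.32 mm

Sum the Euclidean lengths of each G1 segment: total = 82.32 mm.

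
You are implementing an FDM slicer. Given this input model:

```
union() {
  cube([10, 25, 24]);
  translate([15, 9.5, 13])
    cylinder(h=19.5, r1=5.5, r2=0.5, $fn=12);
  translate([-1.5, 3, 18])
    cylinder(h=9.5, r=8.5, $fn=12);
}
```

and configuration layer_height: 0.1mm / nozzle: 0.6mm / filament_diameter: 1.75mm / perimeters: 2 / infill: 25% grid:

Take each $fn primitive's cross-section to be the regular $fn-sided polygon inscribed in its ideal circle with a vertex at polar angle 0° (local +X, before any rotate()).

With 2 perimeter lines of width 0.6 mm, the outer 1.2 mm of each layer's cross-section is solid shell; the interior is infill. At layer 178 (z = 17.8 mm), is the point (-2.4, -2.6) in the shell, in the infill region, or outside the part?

outside

At z = 17.8 mm: the 10×25 cube contributes its full rectangle; the cone at (15, 9.5): at t=0.246 of its height the radius interpolates to r₁+(r₂−r₁)t = 4.269, giving a regular 12-gon of that circumradius; the cylinder at (-1.5, 3) does not reach this height (z outside [18, 27.5]); Taking the union: the 2 present regions are separate (no shared area or edge), so areas and boundary lengths simply add and each stays a separate island — 2 connected regions. Overall, the cross-section has 2 separate islands. The nearest boundary edge runs (10.00, 0.00)→(0.00, 0.00); distance from the point to it = 3.54 mm. The point is not inside any of the regions above, so it lies outside the cross-section (3.54 mm from the nearest boundary).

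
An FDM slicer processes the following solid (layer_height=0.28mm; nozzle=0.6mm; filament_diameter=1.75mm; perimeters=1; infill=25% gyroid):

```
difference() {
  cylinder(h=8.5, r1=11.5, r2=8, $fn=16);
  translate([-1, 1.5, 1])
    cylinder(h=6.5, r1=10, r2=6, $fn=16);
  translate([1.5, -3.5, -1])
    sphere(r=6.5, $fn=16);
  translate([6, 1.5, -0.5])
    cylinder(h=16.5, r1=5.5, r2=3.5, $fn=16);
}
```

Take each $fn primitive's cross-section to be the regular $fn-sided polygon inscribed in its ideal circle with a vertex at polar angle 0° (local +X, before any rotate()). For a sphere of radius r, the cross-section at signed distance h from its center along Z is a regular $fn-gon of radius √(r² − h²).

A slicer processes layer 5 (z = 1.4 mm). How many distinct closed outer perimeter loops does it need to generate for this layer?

2

At z = 1.4 mm: the cone: at t=0.165 of its height the radius interpolates to r₁+(r₂−r₁)t = 10.924, giving a regular 16-gon of that circumradius; the cone at (-1, 1.5): at t=0.062 of its height the radius interpolates to r₁+(r₂−r₁)t = 9.754, giving a regular 16-gon of that circumradius; the sphere at (1.5, -3.5): section is a regular 16-gon, circumradius = √(r²−h²) = √(6.5²−2.4²) = 6.041; the cone at (6, 1.5) contributes a regular 16-gon of circumradius 5.270 (interpolated between r1=5.5 and r2=3.5 at t=0.115); Taking the first minus the rest: starting from the cone, the cone at (-1, 1.5) partially overlaps it — only the 283.56 mm² overlap (of its 291.26 mm²) is removed, clipping the outline; the r=6.5 sphere at (1.5, -3.5) partially overlaps it — only the 16.10 mm² overlap (of its 111.71 mm²) is removed, clipping the outline; the cone at (6, 1.5) partially overlaps it — only the 17.67 mm² overlap (of its 85.02 mm²) is removed, clipping the outline — 2 connected regions. The result has 2 disconnected regions.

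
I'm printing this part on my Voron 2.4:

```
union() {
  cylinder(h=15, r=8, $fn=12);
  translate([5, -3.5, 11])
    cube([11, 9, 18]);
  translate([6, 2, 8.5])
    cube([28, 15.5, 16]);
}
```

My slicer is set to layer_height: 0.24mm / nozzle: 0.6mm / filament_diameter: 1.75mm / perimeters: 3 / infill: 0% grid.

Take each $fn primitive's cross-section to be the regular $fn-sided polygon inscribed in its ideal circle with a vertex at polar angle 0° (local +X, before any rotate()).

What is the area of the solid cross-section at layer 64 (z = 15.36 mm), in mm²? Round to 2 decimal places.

498.00 mm²

At z = 15.36 mm: the cylinder is absent (z outside [0, 15]); the cube at (5, -3.5) is present — its section is the full 11×9 rectangle (area 99.00 mm²); the cube at (6, 2) (footprint 28×15.5) is included at this height (area 434.00 mm²); Taking the union: the regions partially overlap — summed areas 533.00 mm² minus the doubly-counted overlap 35.00 mm² gives 498.00 mm² — area = 498.00 mm². Overall, the cross-section is a single solid region. Net area = 498.00 mm².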